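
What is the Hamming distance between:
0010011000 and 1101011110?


XOR: 1111000110
Count of 1s: 6

6


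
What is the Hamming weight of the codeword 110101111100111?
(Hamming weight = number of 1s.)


Counting 1s in 110101111100111

11


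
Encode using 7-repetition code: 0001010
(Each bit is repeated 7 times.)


Each bit -> 7 copies

0000000000000000000001111111000000011111110000000


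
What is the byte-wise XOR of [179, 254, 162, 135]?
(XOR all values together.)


XOR chain: 179 ^ 254 ^ 162 ^ 135 = 104

104


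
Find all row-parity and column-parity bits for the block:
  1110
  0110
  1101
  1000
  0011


Row parities: 10110
Column parities: 1110

Row P: 10110, Col P: 1110, Corner: 1


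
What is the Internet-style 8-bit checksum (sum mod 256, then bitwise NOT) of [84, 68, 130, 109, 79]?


Sum = 470 mod 256 = 214
Complement = 41

41


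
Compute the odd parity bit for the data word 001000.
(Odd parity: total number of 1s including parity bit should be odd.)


Number of 1s in data: 1
Parity bit: 0

0


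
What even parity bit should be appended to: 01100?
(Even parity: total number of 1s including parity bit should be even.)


Number of 1s in data: 2
Parity bit: 0

0


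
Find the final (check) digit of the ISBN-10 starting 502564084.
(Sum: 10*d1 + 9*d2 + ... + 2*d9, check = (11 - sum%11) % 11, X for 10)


Weighted sum: 189
189 mod 11 = 2

Check digit: 9


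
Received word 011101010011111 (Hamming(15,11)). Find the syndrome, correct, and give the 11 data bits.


Syndrome = 0: no error detected

Data: 10100011111 (no errors)


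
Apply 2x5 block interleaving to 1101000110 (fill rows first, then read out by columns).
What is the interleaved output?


Matrix:
  11010
  00110
Read columns: 1010011100

1010011100


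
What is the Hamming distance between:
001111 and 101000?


XOR: 100111
Count of 1s: 4

4


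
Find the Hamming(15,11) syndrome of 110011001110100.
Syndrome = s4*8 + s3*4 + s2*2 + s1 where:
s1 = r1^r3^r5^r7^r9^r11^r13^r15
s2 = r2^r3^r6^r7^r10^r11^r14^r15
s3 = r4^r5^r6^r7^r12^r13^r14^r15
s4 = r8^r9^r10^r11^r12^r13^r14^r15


s1=1, s2=0, s3=1, s4=0

Syndrome = 5 (error at position 5)


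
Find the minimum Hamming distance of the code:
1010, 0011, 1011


Comparing all pairs, minimum distance: 1
Can detect 0 errors, correct 0 errors

1


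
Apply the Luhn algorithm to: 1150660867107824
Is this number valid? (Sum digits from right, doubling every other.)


Luhn sum = 54
54 mod 10 = 4

Invalid (Luhn sum mod 10 = 4)


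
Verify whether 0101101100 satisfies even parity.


Number of 1s: 5

No, parity error (5 ones)


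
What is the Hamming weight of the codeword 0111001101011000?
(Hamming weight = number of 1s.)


Counting 1s in 0111001101011000

8


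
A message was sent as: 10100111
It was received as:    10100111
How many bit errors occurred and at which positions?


XOR: 00000000

0 errors (received matches sent)


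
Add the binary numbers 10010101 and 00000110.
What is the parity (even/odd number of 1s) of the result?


10010101 = 149
00000110 = 6
Sum = 155 = 10011011
1s count = 5

odd parity (5 ones in 10011011)


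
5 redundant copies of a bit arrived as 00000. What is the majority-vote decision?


Ones: 0 out of 5
Threshold: 3

0 (0/5 voted 1)


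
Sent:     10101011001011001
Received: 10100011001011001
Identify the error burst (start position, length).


XOR: 00001000000000000

Burst at position 4, length 1


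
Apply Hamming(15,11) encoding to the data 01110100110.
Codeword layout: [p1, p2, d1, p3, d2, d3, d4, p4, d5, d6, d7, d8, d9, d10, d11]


Parity bits: p1=1, p2=0, p3=1, p4=1

100111110100110


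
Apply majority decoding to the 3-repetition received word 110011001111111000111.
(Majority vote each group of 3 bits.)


Groups: 110, 011, 001, 111, 111, 000, 111
Majority votes: 1101101

1101101


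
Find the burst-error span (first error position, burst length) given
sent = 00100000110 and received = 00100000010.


XOR: 00000000100

Burst at position 8, length 1


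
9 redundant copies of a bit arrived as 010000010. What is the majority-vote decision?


Ones: 2 out of 9
Threshold: 5

0 (2/9 voted 1)


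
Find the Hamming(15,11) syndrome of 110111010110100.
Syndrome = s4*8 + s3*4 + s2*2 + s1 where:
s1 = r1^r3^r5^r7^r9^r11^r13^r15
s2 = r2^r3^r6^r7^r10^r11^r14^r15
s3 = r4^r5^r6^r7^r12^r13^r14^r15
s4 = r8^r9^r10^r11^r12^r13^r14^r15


s1=0, s2=0, s3=0, s4=0

Syndrome = 0 (no error)


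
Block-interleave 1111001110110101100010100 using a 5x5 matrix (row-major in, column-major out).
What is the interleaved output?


Matrix:
  11110
  01110
  11010
  11000
  10100
Read columns: 1011111110110011110000000

1011111110110011110000000


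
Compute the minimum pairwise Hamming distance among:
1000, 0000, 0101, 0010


Comparing all pairs, minimum distance: 1
Can detect 0 errors, correct 0 errors

1


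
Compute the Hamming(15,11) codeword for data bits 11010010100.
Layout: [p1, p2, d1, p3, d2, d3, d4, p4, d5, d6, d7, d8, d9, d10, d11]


Parity bits: p1=1, p2=1, p3=1, p4=0

111110100010100


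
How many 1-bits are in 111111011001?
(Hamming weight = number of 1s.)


Counting 1s in 111111011001

9


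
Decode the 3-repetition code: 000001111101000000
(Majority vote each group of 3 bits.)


Groups: 000, 001, 111, 101, 000, 000
Majority votes: 001100

001100


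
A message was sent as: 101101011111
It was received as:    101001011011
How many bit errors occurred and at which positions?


XOR: 000100000100

2 error(s) at position(s): 3, 9


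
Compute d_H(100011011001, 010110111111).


XOR: 110101100110
Count of 1s: 7

7


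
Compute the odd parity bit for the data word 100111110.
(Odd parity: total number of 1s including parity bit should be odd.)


Number of 1s in data: 6
Parity bit: 1

1


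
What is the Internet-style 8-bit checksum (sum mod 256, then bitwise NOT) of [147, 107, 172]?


Sum = 426 mod 256 = 170
Complement = 85

85


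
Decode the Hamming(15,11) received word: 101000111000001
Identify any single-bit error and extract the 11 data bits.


Syndrome = 11: error at position 11

Data: 10011010001 (corrected bit 11)


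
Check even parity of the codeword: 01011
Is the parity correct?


Number of 1s: 3

No, parity error (3 ones)


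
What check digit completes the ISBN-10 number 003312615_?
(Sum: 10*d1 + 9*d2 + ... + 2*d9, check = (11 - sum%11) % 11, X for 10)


Weighted sum: 98
98 mod 11 = 10

Check digit: 1


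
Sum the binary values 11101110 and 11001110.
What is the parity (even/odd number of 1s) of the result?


11101110 = 238
11001110 = 206
Sum = 444 = 110111100
1s count = 6

even parity (6 ones in 110111100)


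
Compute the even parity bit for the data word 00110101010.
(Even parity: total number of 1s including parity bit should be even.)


Number of 1s in data: 5
Parity bit: 1

1


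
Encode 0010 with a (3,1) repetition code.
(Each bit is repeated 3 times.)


Each bit -> 3 copies

000000111000


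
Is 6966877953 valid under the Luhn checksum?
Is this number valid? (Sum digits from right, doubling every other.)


Luhn sum = 53
53 mod 10 = 3

Invalid (Luhn sum mod 10 = 3)


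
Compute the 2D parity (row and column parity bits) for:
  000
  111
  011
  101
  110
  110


Row parities: 010000
Column parities: 001

Row P: 010000, Col P: 001, Corner: 1


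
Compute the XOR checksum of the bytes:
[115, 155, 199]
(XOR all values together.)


XOR chain: 115 ^ 155 ^ 199 = 47

47


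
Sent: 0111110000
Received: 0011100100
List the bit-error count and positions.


XOR: 0100010100

3 error(s) at position(s): 1, 5, 7


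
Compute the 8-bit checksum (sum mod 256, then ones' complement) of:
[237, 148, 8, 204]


Sum = 597 mod 256 = 85
Complement = 170

170


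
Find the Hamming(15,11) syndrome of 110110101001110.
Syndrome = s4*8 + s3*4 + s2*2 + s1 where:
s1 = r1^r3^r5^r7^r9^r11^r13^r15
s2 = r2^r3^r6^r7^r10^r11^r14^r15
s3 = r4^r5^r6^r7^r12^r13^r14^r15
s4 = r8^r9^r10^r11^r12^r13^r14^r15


s1=1, s2=1, s3=0, s4=0

Syndrome = 3 (error at position 3)


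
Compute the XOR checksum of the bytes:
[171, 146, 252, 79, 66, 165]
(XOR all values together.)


XOR chain: 171 ^ 146 ^ 252 ^ 79 ^ 66 ^ 165 = 109

109


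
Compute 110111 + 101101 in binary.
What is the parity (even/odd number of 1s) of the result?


110111 = 55
101101 = 45
Sum = 100 = 1100100
1s count = 3

odd parity (3 ones in 1100100)


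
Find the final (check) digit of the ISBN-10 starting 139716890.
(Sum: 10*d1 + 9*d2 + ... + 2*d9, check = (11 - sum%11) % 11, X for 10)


Weighted sum: 253
253 mod 11 = 0

Check digit: 0


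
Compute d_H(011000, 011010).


XOR: 000010
Count of 1s: 1

1


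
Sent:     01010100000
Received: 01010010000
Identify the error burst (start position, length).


XOR: 00000110000

Burst at position 5, length 2


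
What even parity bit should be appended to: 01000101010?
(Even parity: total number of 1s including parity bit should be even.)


Number of 1s in data: 4
Parity bit: 0

0


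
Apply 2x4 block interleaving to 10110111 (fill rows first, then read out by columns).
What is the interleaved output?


Matrix:
  1011
  0111
Read columns: 10011111

10011111


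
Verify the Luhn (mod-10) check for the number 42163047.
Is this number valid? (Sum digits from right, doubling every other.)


Luhn sum = 39
39 mod 10 = 9

Invalid (Luhn sum mod 10 = 9)


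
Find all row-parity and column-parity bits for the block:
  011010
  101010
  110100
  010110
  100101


Row parities: 11111
Column parities: 110111

Row P: 11111, Col P: 110111, Corner: 1


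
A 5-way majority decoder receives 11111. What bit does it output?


Ones: 5 out of 5
Threshold: 3

1 (5/5 voted 1)


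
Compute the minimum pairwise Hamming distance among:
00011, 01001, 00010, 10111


Comparing all pairs, minimum distance: 1
Can detect 0 errors, correct 0 errors

1


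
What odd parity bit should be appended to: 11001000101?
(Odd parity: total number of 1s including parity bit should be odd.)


Number of 1s in data: 5
Parity bit: 0

0


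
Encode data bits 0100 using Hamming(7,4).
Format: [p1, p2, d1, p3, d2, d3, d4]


Parity bits: p1=1, p2=0, p3=1

1001100


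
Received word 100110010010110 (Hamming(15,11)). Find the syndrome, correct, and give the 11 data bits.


Syndrome = 0: no error detected

Data: 01000010110 (no errors)


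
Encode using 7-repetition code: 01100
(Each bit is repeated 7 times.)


Each bit -> 7 copies

00000001111111111111100000000000000


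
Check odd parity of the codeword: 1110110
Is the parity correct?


Number of 1s: 5

Yes, parity is correct (5 ones)


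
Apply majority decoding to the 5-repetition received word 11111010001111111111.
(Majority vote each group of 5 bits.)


Groups: 11111, 01000, 11111, 11111
Majority votes: 1011

1011


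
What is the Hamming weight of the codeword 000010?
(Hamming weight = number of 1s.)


Counting 1s in 000010

1


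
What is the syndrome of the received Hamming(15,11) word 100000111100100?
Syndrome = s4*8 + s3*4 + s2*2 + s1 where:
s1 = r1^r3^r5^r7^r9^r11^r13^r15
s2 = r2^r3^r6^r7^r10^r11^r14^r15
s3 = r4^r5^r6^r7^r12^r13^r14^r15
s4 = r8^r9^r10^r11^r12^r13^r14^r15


s1=0, s2=0, s3=0, s4=0

Syndrome = 0 (no error)


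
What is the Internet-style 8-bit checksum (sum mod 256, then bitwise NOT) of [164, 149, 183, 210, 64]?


Sum = 770 mod 256 = 2
Complement = 253

253


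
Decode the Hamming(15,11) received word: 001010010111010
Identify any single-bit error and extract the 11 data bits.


Syndrome = 13: error at position 13

Data: 11000111110 (corrected bit 13)


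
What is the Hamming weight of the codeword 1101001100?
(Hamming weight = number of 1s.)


Counting 1s in 1101001100

5


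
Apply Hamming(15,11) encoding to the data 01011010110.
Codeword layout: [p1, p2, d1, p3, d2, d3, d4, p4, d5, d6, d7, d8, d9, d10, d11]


Parity bits: p1=1, p2=1, p3=0, p4=0

110010101010110


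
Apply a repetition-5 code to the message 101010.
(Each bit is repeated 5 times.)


Each bit -> 5 copies

111110000011111000001111100000


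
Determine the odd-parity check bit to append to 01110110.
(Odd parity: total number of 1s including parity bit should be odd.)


Number of 1s in data: 5
Parity bit: 0

0


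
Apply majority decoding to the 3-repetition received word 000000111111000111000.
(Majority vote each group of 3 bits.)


Groups: 000, 000, 111, 111, 000, 111, 000
Majority votes: 0011010

0011010


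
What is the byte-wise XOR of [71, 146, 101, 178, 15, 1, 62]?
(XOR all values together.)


XOR chain: 71 ^ 146 ^ 101 ^ 178 ^ 15 ^ 1 ^ 62 = 50

50


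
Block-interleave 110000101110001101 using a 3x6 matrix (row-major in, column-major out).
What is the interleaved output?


Matrix:
  110000
  101110
  001101
Read columns: 110100011011010001

110100011011010001


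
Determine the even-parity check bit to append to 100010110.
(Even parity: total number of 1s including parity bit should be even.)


Number of 1s in data: 4
Parity bit: 0

0


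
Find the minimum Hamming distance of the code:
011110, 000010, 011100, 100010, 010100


Comparing all pairs, minimum distance: 1
Can detect 0 errors, correct 0 errors

1


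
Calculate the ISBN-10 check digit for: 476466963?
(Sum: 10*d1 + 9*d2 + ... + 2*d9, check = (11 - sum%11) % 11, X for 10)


Weighted sum: 305
305 mod 11 = 8

Check digit: 3


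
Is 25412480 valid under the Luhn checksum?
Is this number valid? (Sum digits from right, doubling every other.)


Luhn sum = 33
33 mod 10 = 3

Invalid (Luhn sum mod 10 = 3)


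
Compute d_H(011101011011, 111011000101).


XOR: 100110011110
Count of 1s: 7

7


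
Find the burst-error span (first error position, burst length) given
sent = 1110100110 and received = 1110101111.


XOR: 0000001001

Burst at position 6, length 4


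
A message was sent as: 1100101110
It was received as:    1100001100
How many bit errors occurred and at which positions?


XOR: 0000100010

2 error(s) at position(s): 4, 8


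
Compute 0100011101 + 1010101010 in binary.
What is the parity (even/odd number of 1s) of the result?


0100011101 = 285
1010101010 = 682
Sum = 967 = 1111000111
1s count = 7

odd parity (7 ones in 1111000111)


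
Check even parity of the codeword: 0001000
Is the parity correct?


Number of 1s: 1

No, parity error (1 ones)


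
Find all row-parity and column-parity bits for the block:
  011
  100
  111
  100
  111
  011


Row parities: 011110
Column parities: 000

Row P: 011110, Col P: 000, Corner: 0


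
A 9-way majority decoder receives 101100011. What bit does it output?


Ones: 5 out of 9
Threshold: 5

1 (5/9 voted 1)


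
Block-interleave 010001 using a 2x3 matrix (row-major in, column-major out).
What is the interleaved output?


Matrix:
  010
  001
Read columns: 001001

001001


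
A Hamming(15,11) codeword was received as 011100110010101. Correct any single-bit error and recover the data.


Syndrome = 3: error at position 3

Data: 00010010101 (corrected bit 3)


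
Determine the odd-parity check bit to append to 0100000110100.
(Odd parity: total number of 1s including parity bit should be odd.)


Number of 1s in data: 4
Parity bit: 1

1


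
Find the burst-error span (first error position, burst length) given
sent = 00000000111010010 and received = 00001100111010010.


XOR: 00001100000000000

Burst at position 4, length 2


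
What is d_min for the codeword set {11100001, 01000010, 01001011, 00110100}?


Comparing all pairs, minimum distance: 2
Can detect 1 errors, correct 0 errors

2


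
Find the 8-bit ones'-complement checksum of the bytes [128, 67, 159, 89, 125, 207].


Sum = 775 mod 256 = 7
Complement = 248

248


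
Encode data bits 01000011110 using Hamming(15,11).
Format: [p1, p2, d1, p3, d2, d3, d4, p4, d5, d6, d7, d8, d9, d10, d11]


Parity bits: p1=1, p2=0, p3=0, p4=0

100010000011110


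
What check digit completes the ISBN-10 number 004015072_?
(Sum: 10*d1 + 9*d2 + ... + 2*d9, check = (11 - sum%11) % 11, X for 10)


Weighted sum: 88
88 mod 11 = 0

Check digit: 0


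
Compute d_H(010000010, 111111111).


XOR: 101111101
Count of 1s: 7

7


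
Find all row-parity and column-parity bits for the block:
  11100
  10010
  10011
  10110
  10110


Row parities: 10111
Column parities: 11101

Row P: 10111, Col P: 11101, Corner: 0


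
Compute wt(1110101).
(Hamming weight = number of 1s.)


Counting 1s in 1110101

5


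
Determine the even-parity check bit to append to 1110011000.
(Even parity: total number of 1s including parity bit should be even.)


Number of 1s in data: 5
Parity bit: 1

1


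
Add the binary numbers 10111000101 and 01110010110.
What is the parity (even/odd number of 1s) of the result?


10111000101 = 1477
01110010110 = 918
Sum = 2395 = 100101011011
1s count = 7

odd parity (7 ones in 100101011011)


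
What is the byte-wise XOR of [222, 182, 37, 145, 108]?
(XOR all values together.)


XOR chain: 222 ^ 182 ^ 37 ^ 145 ^ 108 = 176

176


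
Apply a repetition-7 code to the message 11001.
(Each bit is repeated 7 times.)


Each bit -> 7 copies

11111111111111000000000000001111111


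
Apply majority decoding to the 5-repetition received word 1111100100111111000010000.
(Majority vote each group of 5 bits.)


Groups: 11111, 00100, 11111, 10000, 10000
Majority votes: 10100

10100


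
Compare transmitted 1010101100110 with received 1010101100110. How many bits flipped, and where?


XOR: 0000000000000

0 errors (received matches sent)


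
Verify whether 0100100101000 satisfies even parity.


Number of 1s: 4

Yes, parity is correct (4 ones)


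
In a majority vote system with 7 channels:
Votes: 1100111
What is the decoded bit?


Ones: 5 out of 7
Threshold: 4

1 (5/7 voted 1)


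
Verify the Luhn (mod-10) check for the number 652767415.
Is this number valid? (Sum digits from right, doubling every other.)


Luhn sum = 36
36 mod 10 = 6

Invalid (Luhn sum mod 10 = 6)


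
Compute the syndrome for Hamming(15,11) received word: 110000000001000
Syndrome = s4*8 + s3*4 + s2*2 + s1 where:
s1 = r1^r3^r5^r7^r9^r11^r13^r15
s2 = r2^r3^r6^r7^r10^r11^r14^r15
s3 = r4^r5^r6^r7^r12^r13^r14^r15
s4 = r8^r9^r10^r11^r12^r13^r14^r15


s1=1, s2=1, s3=1, s4=1

Syndrome = 15 (error at position 15)


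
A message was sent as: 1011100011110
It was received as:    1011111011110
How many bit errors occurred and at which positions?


XOR: 0000011000000

2 error(s) at position(s): 5, 6


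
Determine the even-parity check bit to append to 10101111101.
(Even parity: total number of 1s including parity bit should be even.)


Number of 1s in data: 8
Parity bit: 0

0


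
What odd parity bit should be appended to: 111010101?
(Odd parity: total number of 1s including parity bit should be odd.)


Number of 1s in data: 6
Parity bit: 1

1


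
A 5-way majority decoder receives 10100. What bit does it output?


Ones: 2 out of 5
Threshold: 3

0 (2/5 voted 1)


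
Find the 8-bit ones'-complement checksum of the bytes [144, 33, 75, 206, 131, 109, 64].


Sum = 762 mod 256 = 250
Complement = 5

5


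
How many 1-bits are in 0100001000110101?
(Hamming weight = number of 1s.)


Counting 1s in 0100001000110101

6


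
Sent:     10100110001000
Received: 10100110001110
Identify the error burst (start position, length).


XOR: 00000000000110

Burst at position 11, length 2


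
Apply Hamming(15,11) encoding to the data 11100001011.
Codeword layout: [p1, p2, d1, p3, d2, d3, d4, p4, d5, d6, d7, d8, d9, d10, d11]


Parity bits: p1=1, p2=0, p3=1, p4=1

101111010001011


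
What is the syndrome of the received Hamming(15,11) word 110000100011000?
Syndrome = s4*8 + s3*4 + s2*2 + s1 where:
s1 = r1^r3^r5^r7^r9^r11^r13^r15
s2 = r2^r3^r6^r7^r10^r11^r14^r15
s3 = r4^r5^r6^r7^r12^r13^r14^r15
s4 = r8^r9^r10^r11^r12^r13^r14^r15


s1=1, s2=1, s3=0, s4=0

Syndrome = 3 (error at position 3)


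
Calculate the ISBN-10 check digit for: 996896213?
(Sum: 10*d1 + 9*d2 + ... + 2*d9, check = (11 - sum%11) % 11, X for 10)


Weighted sum: 376
376 mod 11 = 2

Check digit: 9


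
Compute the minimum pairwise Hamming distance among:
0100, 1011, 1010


Comparing all pairs, minimum distance: 1
Can detect 0 errors, correct 0 errors

1


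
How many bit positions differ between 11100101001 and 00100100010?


XOR: 11000001011
Count of 1s: 5

5


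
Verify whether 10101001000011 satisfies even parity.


Number of 1s: 6

Yes, parity is correct (6 ones)


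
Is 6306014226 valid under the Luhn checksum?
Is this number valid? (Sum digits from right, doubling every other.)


Luhn sum = 33
33 mod 10 = 3

Invalid (Luhn sum mod 10 = 3)


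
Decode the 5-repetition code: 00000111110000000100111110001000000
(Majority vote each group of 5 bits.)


Groups: 00000, 11111, 00000, 00100, 11111, 00010, 00000
Majority votes: 0100100

0100100


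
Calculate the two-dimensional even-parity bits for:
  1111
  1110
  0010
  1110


Row parities: 0111
Column parities: 1101

Row P: 0111, Col P: 1101, Corner: 1


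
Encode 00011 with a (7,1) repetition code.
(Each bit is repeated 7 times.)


Each bit -> 7 copies

00000000000000000000011111111111111


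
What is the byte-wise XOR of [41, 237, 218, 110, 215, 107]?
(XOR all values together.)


XOR chain: 41 ^ 237 ^ 218 ^ 110 ^ 215 ^ 107 = 204

204


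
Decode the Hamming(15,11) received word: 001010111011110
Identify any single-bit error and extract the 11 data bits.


Syndrome = 4: error at position 4

Data: 11011011110 (corrected bit 4)


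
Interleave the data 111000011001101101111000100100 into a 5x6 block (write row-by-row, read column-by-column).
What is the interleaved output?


Matrix:
  111000
  011001
  101101
  111000
  100100
Read columns: 101111101011110001010000001100

101111101011110001010000001100


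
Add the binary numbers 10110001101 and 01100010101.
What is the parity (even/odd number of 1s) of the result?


10110001101 = 1421
01100010101 = 789
Sum = 2210 = 100010100010
1s count = 4

even parity (4 ones in 100010100010)


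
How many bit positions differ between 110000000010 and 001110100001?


XOR: 111110100011
Count of 1s: 8

8


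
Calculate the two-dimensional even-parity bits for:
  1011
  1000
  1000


Row parities: 111
Column parities: 1011

Row P: 111, Col P: 1011, Corner: 1


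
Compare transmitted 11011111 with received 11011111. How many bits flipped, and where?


XOR: 00000000

0 errors (received matches sent)


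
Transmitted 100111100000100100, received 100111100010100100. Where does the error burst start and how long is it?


XOR: 000000000010000000

Burst at position 10, length 1


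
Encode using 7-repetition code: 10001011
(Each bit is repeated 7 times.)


Each bit -> 7 copies

11111110000000000000000000001111111000000011111111111111


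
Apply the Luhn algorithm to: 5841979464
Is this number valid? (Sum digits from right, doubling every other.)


Luhn sum = 54
54 mod 10 = 4

Invalid (Luhn sum mod 10 = 4)


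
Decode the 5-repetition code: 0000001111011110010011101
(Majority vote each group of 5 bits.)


Groups: 00000, 01111, 01111, 00100, 11101
Majority votes: 01101

01101


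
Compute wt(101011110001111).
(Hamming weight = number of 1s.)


Counting 1s in 101011110001111

10


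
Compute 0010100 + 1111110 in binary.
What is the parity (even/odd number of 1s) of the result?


0010100 = 20
1111110 = 126
Sum = 146 = 10010010
1s count = 3

odd parity (3 ones in 10010010)


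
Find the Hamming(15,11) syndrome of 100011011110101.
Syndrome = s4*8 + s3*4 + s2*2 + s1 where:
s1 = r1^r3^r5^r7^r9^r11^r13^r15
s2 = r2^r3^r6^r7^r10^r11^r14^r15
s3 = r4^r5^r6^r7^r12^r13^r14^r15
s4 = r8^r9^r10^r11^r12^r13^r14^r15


s1=0, s2=0, s3=0, s4=0

Syndrome = 0 (no error)


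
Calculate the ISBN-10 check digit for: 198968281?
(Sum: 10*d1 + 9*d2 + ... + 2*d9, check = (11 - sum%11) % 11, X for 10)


Weighted sum: 328
328 mod 11 = 9

Check digit: 2


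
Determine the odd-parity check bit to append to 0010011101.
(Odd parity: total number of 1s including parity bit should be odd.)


Number of 1s in data: 5
Parity bit: 0

0


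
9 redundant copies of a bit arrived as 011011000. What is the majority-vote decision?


Ones: 4 out of 9
Threshold: 5

0 (4/9 voted 1)


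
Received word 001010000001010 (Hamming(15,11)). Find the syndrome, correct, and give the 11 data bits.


Syndrome = 4: error at position 4

Data: 11000001010 (corrected bit 4)


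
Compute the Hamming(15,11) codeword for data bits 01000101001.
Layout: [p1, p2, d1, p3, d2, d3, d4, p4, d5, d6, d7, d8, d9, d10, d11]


Parity bits: p1=0, p2=0, p3=1, p4=1

000110010101001


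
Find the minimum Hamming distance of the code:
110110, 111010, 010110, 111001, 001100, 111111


Comparing all pairs, minimum distance: 1
Can detect 0 errors, correct 0 errors

1


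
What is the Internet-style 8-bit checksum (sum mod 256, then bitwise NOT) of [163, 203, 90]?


Sum = 456 mod 256 = 200
Complement = 55

55


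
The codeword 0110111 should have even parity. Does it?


Number of 1s: 5

No, parity error (5 ones)


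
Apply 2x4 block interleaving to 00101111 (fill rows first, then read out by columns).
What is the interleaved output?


Matrix:
  0010
  1111
Read columns: 01011101

01011101


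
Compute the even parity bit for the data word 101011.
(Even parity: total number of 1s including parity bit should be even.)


Number of 1s in data: 4
Parity bit: 0

0


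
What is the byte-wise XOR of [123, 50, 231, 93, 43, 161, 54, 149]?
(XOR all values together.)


XOR chain: 123 ^ 50 ^ 231 ^ 93 ^ 43 ^ 161 ^ 54 ^ 149 = 218

218


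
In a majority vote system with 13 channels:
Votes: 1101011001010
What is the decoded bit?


Ones: 7 out of 13
Threshold: 7

1 (7/13 voted 1)


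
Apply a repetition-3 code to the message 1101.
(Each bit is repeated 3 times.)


Each bit -> 3 copies

111111000111


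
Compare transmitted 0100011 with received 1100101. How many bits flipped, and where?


XOR: 1000110

3 error(s) at position(s): 0, 4, 5


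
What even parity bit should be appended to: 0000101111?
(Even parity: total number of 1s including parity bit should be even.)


Number of 1s in data: 5
Parity bit: 1

1


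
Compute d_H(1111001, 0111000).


XOR: 1000001
Count of 1s: 2

2


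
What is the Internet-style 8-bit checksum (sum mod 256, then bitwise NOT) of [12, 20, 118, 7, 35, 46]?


Sum = 238 mod 256 = 238
Complement = 17

17


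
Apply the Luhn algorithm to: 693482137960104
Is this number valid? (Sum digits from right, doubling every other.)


Luhn sum = 72
72 mod 10 = 2

Invalid (Luhn sum mod 10 = 2)


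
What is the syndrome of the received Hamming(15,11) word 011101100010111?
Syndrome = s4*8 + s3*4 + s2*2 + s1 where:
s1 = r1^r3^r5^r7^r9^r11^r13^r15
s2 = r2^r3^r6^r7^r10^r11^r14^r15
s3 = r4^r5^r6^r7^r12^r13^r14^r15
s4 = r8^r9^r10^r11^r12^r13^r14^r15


s1=1, s2=1, s3=0, s4=0

Syndrome = 3 (error at position 3)


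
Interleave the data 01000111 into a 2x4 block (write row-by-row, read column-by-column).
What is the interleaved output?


Matrix:
  0100
  0111
Read columns: 00110101

00110101


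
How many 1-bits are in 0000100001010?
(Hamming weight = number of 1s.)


Counting 1s in 0000100001010

3


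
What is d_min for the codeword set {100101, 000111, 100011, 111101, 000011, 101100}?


Comparing all pairs, minimum distance: 1
Can detect 0 errors, correct 0 errors

1


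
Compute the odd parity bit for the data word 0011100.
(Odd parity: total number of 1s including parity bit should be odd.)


Number of 1s in data: 3
Parity bit: 0

0


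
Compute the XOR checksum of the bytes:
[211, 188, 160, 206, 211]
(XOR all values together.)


XOR chain: 211 ^ 188 ^ 160 ^ 206 ^ 211 = 210

210


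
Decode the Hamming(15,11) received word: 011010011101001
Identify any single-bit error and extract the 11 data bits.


Syndrome = 12: error at position 12

Data: 11001100001 (corrected bit 12)


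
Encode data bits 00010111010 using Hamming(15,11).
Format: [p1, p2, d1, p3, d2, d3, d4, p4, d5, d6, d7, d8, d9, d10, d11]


Parity bits: p1=0, p2=0, p3=1, p4=0

000100100111010


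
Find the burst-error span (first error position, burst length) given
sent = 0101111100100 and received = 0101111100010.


XOR: 0000000000110

Burst at position 10, length 2


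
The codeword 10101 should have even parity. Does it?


Number of 1s: 3

No, parity error (3 ones)


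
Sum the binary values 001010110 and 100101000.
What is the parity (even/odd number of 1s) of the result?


001010110 = 86
100101000 = 296
Sum = 382 = 101111110
1s count = 7

odd parity (7 ones in 101111110)


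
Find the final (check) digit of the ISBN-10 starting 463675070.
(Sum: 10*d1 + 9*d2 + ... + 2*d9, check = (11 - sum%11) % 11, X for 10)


Weighted sum: 248
248 mod 11 = 6

Check digit: 5


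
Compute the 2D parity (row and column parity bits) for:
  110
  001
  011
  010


Row parities: 0101
Column parities: 110

Row P: 0101, Col P: 110, Corner: 0


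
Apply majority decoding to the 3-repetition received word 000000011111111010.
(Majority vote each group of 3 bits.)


Groups: 000, 000, 011, 111, 111, 010
Majority votes: 001110

001110


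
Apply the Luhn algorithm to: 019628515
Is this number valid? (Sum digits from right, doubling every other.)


Luhn sum = 35
35 mod 10 = 5

Invalid (Luhn sum mod 10 = 5)


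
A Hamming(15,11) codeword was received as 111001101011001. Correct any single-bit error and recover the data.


Syndrome = 0: no error detected

Data: 10111011001 (no errors)


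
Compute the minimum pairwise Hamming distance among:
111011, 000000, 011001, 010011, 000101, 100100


Comparing all pairs, minimum distance: 2
Can detect 1 errors, correct 0 errors

2


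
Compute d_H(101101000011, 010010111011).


XOR: 111111111000
Count of 1s: 9

9


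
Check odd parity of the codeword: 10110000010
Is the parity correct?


Number of 1s: 4

No, parity error (4 ones)


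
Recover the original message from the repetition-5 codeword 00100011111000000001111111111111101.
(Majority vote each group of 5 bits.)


Groups: 00100, 01111, 10000, 00001, 11111, 11111, 11101
Majority votes: 0100111

0100111


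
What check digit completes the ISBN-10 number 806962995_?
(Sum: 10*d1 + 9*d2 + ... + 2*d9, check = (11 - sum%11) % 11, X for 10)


Weighted sum: 310
310 mod 11 = 2

Check digit: 9


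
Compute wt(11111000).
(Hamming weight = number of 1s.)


Counting 1s in 11111000

5


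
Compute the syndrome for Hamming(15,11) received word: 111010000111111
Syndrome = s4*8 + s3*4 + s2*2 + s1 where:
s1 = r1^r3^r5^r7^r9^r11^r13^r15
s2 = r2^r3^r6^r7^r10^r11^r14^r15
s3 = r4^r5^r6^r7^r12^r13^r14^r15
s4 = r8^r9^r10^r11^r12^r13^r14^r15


s1=0, s2=0, s3=1, s4=0

Syndrome = 4 (error at position 4)


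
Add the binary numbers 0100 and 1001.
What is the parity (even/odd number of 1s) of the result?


0100 = 4
1001 = 9
Sum = 13 = 1101
1s count = 3

odd parity (3 ones in 1101)


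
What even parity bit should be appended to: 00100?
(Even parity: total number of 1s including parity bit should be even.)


Number of 1s in data: 1
Parity bit: 1

1


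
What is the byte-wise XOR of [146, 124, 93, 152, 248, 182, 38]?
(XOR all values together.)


XOR chain: 146 ^ 124 ^ 93 ^ 152 ^ 248 ^ 182 ^ 38 = 67

67


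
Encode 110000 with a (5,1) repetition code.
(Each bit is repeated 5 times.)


Each bit -> 5 copies

111111111100000000000000000000


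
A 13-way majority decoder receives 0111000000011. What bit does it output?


Ones: 5 out of 13
Threshold: 7

0 (5/13 voted 1)


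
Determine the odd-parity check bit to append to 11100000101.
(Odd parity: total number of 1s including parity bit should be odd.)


Number of 1s in data: 5
Parity bit: 0

0


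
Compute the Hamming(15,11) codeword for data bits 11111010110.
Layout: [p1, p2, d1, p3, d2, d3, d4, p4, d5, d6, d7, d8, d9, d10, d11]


Parity bits: p1=0, p2=1, p3=1, p4=0

011111101010110


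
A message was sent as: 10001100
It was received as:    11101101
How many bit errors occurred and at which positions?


XOR: 01100001

3 error(s) at position(s): 1, 2, 7


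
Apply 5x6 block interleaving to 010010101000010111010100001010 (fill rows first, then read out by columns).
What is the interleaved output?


Matrix:
  010010
  101000
  010111
  010100
  001010
Read columns: 010001011001001001101010100100

010001011001001001101010100100


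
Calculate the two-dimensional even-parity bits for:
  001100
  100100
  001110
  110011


Row parities: 0010
Column parities: 010101

Row P: 0010, Col P: 010101, Corner: 1


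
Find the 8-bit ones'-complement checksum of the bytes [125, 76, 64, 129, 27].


Sum = 421 mod 256 = 165
Complement = 90

90


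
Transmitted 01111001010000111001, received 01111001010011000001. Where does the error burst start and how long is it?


XOR: 00000000000011111000

Burst at position 12, length 5


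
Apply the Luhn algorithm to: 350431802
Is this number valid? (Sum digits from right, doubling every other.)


Luhn sum = 27
27 mod 10 = 7

Invalid (Luhn sum mod 10 = 7)


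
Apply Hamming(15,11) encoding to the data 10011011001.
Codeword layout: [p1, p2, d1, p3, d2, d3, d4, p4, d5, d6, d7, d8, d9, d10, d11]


Parity bits: p1=1, p2=0, p3=1, p4=0

101100101011001


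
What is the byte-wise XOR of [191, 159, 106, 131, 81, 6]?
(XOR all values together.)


XOR chain: 191 ^ 159 ^ 106 ^ 131 ^ 81 ^ 6 = 158

158


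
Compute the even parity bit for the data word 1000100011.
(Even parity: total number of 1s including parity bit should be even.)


Number of 1s in data: 4
Parity bit: 0

0


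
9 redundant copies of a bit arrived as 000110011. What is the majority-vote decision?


Ones: 4 out of 9
Threshold: 5

0 (4/9 voted 1)


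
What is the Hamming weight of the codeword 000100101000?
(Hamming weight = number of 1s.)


Counting 1s in 000100101000

3


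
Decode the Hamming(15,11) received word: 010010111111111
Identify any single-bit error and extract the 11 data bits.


Syndrome = 0: no error detected

Data: 01011111111 (no errors)


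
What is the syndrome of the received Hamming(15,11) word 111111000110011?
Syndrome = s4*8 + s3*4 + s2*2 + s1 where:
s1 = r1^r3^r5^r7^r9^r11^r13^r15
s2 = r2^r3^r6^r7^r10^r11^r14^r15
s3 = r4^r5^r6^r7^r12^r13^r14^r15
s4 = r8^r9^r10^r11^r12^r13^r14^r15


s1=1, s2=1, s3=1, s4=0

Syndrome = 7 (error at position 7)


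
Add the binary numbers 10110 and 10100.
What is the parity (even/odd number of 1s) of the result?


10110 = 22
10100 = 20
Sum = 42 = 101010
1s count = 3

odd parity (3 ones in 101010)


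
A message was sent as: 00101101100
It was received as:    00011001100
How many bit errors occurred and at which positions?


XOR: 00110100000

3 error(s) at position(s): 2, 3, 5


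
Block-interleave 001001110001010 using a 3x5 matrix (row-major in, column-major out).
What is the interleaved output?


Matrix:
  00100
  11100
  01010
Read columns: 010011110001000

010011110001000


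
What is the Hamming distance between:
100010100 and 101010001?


XOR: 001000101
Count of 1s: 3

3


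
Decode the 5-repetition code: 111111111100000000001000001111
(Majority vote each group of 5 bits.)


Groups: 11111, 11111, 00000, 00000, 10000, 01111
Majority votes: 110001

110001


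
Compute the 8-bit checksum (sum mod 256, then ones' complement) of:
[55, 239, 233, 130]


Sum = 657 mod 256 = 145
Complement = 110

110


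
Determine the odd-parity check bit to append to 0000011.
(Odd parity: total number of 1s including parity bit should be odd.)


Number of 1s in data: 2
Parity bit: 1

1


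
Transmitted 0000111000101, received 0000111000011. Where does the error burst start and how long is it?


XOR: 0000000000110

Burst at position 10, length 2


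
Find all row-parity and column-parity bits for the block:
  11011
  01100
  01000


Row parities: 001
Column parities: 11111

Row P: 001, Col P: 11111, Corner: 1


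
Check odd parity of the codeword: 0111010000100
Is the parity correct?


Number of 1s: 5

Yes, parity is correct (5 ones)


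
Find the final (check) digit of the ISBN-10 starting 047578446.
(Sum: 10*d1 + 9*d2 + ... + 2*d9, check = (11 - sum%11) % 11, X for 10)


Weighted sum: 249
249 mod 11 = 7

Check digit: 4


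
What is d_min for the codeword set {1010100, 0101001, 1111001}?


Comparing all pairs, minimum distance: 2
Can detect 1 errors, correct 0 errors

2


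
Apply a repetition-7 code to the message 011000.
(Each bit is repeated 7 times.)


Each bit -> 7 copies

000000011111111111111000000000000000000000


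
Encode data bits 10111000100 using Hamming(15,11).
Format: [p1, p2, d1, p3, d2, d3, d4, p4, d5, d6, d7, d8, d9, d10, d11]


Parity bits: p1=0, p2=1, p3=1, p4=0

011101101000100


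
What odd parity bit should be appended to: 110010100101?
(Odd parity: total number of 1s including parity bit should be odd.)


Number of 1s in data: 6
Parity bit: 1

1


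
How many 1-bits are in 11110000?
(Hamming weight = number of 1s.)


Counting 1s in 11110000

4


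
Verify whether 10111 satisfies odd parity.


Number of 1s: 4

No, parity error (4 ones)


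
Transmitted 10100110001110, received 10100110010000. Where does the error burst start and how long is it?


XOR: 00000000011110

Burst at position 9, length 4


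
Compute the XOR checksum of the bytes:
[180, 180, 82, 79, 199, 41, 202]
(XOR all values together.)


XOR chain: 180 ^ 180 ^ 82 ^ 79 ^ 199 ^ 41 ^ 202 = 57

57


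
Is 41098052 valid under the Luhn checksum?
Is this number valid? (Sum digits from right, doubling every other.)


Luhn sum = 28
28 mod 10 = 8

Invalid (Luhn sum mod 10 = 8)


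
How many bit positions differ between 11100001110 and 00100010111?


XOR: 11000011001
Count of 1s: 5

5


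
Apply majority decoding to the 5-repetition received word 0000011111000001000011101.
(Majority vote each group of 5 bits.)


Groups: 00000, 11111, 00000, 10000, 11101
Majority votes: 01001

01001


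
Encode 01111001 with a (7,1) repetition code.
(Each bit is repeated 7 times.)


Each bit -> 7 copies

00000001111111111111111111111111111000000000000001111111


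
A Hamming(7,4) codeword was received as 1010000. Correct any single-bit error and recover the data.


Syndrome = 2: error at position 2

Data: 1000 (corrected bit 2)


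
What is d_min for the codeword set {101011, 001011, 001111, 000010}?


Comparing all pairs, minimum distance: 1
Can detect 0 errors, correct 0 errors

1


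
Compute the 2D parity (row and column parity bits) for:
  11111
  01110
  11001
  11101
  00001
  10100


Row parities: 111010
Column parities: 00000

Row P: 111010, Col P: 00000, Corner: 0


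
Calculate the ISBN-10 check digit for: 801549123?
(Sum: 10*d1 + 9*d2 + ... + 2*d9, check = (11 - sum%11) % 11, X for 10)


Weighted sum: 208
208 mod 11 = 10

Check digit: 1


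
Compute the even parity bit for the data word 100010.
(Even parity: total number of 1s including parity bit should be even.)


Number of 1s in data: 2
Parity bit: 0

0
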